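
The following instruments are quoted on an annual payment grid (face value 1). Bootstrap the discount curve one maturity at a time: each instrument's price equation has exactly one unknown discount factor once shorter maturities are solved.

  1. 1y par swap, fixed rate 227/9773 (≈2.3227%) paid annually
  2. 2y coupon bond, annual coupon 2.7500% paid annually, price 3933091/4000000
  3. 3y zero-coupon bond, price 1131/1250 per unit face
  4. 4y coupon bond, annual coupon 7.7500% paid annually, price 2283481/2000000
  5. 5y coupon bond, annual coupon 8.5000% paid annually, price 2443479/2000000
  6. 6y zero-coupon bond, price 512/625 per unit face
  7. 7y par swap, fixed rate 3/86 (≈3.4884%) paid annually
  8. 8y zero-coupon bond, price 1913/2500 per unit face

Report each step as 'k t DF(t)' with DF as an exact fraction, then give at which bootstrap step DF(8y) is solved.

1 1 9773/10000
2 2 2327/2500
3 3 1131/1250
4 4 8573/10000
5 5 1677/2000
6 6 512/625
7 7 7867/10000
8 8 1913/2500
DF(8y) is solved at step 8

step 1 [1y] swap r/1=227/9773: DF=(1 − 227/9773·(0))/(1+227/9773) = 9773/10000 ≈ 0.977300
step 2 [2y] bond c/1=11/400: DF=(3933091/4000000 − 11/400·(0.977300))/(1+11/400) = 2327/2500 ≈ 0.930800
step 3 [3y] zero: DF = P = 1131/1250 ≈ 0.904800
step 4 [4y] bond c/1=31/400: DF=(2283481/2000000 − 31/400·(0.977300+0.930800+0.904800))/(1+31/400) = 8573/10000 ≈ 0.857300
step 5 [5y] bond c/1=17/200: DF=(2443479/2000000 − 17/200·(0.977300+0.930800+0.904800+0.857300))/(1+17/200) = 1677/2000 ≈ 0.838500
step 6 [6y] zero: DF = P = 512/625 ≈ 0.819200
step 7 [7y] swap r/1=3/86: DF=(1 − 3/86·(0.977300+0.930800+0.904800+0.857300+0.838500+0.819200))/(1+3/86) = 7867/10000 ≈ 0.786700
step 8 [8y] zero: DF = P = 1913/2500 ≈ 0.765200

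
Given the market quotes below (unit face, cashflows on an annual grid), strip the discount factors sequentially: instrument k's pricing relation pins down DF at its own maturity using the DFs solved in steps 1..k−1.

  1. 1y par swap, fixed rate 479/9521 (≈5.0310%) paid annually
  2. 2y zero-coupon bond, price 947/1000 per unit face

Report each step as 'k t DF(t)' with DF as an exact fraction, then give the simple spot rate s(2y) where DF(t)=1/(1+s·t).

1 1 9521/10000
2 2 947/1000
s(2y) = (1/(947/1000) − 1)/(2) = 53/1894 ≈ 2.7983%

step 1 [1y] swap r/1=479/9521: DF=(1 − 479/9521·(0))/(1+479/9521) = 9521/10000 ≈ 0.952100
step 2 [2y] zero: DF = P = 947/1000 ≈ 0.947000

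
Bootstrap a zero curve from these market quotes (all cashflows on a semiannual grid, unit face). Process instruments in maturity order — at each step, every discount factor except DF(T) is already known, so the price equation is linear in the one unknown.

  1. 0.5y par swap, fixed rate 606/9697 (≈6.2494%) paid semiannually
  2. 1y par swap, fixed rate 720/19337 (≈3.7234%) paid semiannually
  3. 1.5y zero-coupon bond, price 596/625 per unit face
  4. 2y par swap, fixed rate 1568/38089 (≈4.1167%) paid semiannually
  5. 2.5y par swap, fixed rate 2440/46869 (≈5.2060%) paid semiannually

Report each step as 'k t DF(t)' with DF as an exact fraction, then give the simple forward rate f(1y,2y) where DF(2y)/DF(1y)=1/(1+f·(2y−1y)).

1 1/2 9697/10000
2 1 241/250
3 3/2 596/625
4 2 576/625
5 5/2 439/500
f(1y,2y) = ((241/250)/(576/625) − 1)/(1) = 53/1152 ≈ 4.6007%

step 1 [0.5y] swap r/2=303/9697: DF=(1 − 303/9697·(0))/(1+303/9697) = 9697/10000 ≈ 0.969700
step 2 [1y] swap r/2=360/19337: DF=(1 − 360/19337·(0.969700))/(1+360/19337) = 241/250 ≈ 0.964000
step 3 [1.5y] zero: DF = P = 596/625 ≈ 0.953600
step 4 [2y] swap r/2=784/38089: DF=(1 − 784/38089·(0.969700+0.964000+0.953600))/(1+784/38089) = 576/625 ≈ 0.921600
step 5 [2.5y] swap r/2=1220/46869: DF=(1 − 1220/46869·(0.969700+0.964000+0.953600+0.921600))/(1+1220/46869) = 439/500 ≈ 0.878000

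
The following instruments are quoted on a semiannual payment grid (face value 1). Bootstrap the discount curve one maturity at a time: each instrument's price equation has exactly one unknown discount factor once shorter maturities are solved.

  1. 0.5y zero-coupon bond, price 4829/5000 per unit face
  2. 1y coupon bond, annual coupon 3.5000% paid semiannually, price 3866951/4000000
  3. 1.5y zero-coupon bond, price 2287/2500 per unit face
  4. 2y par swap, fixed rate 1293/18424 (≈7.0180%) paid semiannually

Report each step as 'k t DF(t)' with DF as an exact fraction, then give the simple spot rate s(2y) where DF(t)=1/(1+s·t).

1 1/2 4829/5000
2 1 1867/2000
3 3/2 2287/2500
4 2 8707/10000
s(2y) = (1/(8707/10000) − 1)/(2) = 1293/17414 ≈ 7.4251%

step 1 [0.5y] zero: DF = P = 4829/5000 ≈ 0.965800
step 2 [1y] bond c/2=7/400: DF=(3866951/4000000 − 7/400·(0.965800))/(1+7/400) = 1867/2000 ≈ 0.933500
step 3 [1.5y] zero: DF = P = 2287/2500 ≈ 0.914800
step 4 [2y] swap r/2=1293/36848: DF=(1 − 1293/36848·(0.965800+0.933500+0.914800))/(1+1293/36848) = 8707/10000 ≈ 0.870700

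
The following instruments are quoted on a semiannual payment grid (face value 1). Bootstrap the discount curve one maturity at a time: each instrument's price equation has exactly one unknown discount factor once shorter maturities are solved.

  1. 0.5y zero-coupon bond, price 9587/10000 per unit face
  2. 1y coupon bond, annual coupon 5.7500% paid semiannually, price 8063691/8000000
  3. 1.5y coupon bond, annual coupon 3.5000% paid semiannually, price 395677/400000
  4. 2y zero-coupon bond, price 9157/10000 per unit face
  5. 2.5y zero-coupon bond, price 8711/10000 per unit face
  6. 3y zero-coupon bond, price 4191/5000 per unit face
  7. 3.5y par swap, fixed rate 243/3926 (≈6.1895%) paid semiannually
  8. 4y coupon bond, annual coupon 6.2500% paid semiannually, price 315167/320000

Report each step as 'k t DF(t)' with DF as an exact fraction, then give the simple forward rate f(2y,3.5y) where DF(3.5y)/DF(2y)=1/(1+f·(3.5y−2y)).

1 1/2 9587/10000
2 1 953/1000
3 3/2 9393/10000
4 2 9157/10000
5 5/2 8711/10000
6 3 4191/5000
7 7/2 1007/1250
8 4 7647/10000
f(2y,3.5y) = ((9157/10000)/(1007/1250) − 1)/(3/2) = 367/4028 ≈ 9.1112%

step 1 [0.5y] zero: DF = P = 9587/10000 ≈ 0.958700
step 2 [1y] bond c/2=23/800: DF=(8063691/8000000 − 23/800·(0.958700))/(1+23/800) = 953/1000 ≈ 0.953000
step 3 [1.5y] bond c/2=7/400: DF=(395677/400000 − 7/400·(0.958700+0.953000))/(1+7/400) = 9393/10000 ≈ 0.939300
step 4 [2y] zero: DF = P = 9157/10000 ≈ 0.915700
step 5 [2.5y] zero: DF = P = 8711/10000 ≈ 0.871100
step 6 [3y] zero: DF = P = 4191/5000 ≈ 0.838200
step 7 [3.5y] swap r/2=243/7852: DF=(1 − 243/7852·(0.958700+0.953000+0.939300+0.915700+0.871100+0.838200))/(1+243/7852) = 1007/1250 ≈ 0.805600
step 8 [4y] bond c/2=1/32: DF=(315167/320000 − 1/32·(0.958700+0.953000+0.939300+0.915700+0.871100+0.838200+0.805600))/(1+1/32) = 7647/10000 ≈ 0.764700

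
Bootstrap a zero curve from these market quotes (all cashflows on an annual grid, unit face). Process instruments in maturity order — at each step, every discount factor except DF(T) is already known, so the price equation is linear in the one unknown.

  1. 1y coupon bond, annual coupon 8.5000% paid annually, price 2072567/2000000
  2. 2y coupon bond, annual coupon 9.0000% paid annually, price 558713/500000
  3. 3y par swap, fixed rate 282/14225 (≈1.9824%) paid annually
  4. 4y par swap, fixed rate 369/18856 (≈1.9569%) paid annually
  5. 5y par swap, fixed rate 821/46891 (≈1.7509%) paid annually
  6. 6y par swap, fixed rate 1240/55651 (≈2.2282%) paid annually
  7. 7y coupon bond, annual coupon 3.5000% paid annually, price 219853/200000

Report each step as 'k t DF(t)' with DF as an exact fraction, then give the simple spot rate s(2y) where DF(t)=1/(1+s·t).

1 1 9551/10000
2 2 9463/10000
3 3 2359/2500
4 4 4631/5000
5 5 9179/10000
6 6 219/250
7 7 8739/10000
s(2y) = (1/(9463/10000) − 1)/(2) = 537/18926 ≈ 2.8374%

step 1 [1y] bond c/1=17/200: DF=(2072567/2000000 − 17/200·(0))/(1+17/200) = 9551/10000 ≈ 0.955100
step 2 [2y] bond c/1=9/100: DF=(558713/500000 − 9/100·(0.955100))/(1+9/100) = 9463/10000 ≈ 0.946300
step 3 [3y] swap r/1=282/14225: DF=(1 − 282/14225·(0.955100+0.946300))/(1+282/14225) = 2359/2500 ≈ 0.943600
step 4 [4y] swap r/1=369/18856: DF=(1 − 369/18856·(0.955100+0.946300+0.943600))/(1+369/18856) = 4631/5000 ≈ 0.926200
step 5 [5y] swap r/1=821/46891: DF=(1 − 821/46891·(0.955100+0.946300+0.943600+0.926200))/(1+821/46891) = 9179/10000 ≈ 0.917900
step 6 [6y] swap r/1=1240/55651: DF=(1 − 1240/55651·(0.955100+0.946300+0.943600+0.926200+0.917900))/(1+1240/55651) = 219/250 ≈ 0.876000
step 7 [7y] bond c/1=7/200: DF=(219853/200000 − 7/200·(0.955100+0.946300+0.943600+0.926200+0.917900+0.876000))/(1+7/200) = 8739/10000 ≈ 0.873900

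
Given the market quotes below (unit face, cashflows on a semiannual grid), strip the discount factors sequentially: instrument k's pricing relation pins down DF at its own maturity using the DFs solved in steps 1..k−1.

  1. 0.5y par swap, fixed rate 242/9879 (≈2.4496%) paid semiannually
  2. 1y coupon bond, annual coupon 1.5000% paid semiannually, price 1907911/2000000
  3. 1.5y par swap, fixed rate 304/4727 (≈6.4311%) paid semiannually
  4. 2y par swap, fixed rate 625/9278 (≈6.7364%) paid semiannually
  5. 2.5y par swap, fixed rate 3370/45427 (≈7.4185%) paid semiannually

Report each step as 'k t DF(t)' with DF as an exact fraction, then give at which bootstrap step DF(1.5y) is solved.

step 1 [0.5y] swap r/2=121/9879: DF=(1 − 121/9879·(0))/(1+121/9879) = 9879/10000 ≈ 0.987900
step 2 [1y] bond c/2=3/400: DF=(1907911/2000000 − 3/400·(0.987900))/(1+3/400) = 1879/2000 ≈ 0.939500
step 3 [1.5y] swap r/2=152/4727: DF=(1 − 152/4727·(0.987900+0.939500))/(1+152/4727) = 568/625 ≈ 0.908800
step 4 [2y] swap r/2=625/18556: DF=(1 − 625/18556·(0.987900+0.939500+0.908800))/(1+625/18556) = 7/8 ≈ 0.875000
step 5 [2.5y] swap r/2=1685/45427: DF=(1 − 1685/45427·(0.987900+0.939500+0.908800+0.875000))/(1+1685/45427) = 1663/2000 ≈ 0.831500

1 1/2 9879/10000
2 1 1879/2000
3 3/2 568/625
4 2 7/8
5 5/2 1663/2000
DF(1.5y) is solved at step 3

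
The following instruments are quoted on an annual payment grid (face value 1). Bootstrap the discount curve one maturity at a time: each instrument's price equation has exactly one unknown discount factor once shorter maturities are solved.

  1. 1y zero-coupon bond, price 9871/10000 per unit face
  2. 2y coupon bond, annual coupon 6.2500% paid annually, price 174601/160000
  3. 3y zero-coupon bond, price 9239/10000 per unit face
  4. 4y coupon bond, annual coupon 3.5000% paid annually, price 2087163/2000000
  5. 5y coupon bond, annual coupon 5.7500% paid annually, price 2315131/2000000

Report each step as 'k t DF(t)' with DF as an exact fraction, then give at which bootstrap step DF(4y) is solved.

step 1 [1y] zero: DF = P = 9871/10000 ≈ 0.987100
step 2 [2y] bond c/1=1/16: DF=(174601/160000 − 1/16·(0.987100))/(1+1/16) = 969/1000 ≈ 0.969000
step 3 [3y] zero: DF = P = 9239/10000 ≈ 0.923900
step 4 [4y] bond c/1=7/200: DF=(2087163/2000000 − 7/200·(0.987100+0.969000+0.923900))/(1+7/200) = 9109/10000 ≈ 0.910900
step 5 [5y] bond c/1=23/400: DF=(2315131/2000000 − 23/400·(0.987100+0.969000+0.923900+0.910900))/(1+23/400) = 1777/2000 ≈ 0.888500

1 1 9871/10000
2 2 969/1000
3 3 9239/10000
4 4 9109/10000
5 5 1777/2000
DF(4y) is solved at step 4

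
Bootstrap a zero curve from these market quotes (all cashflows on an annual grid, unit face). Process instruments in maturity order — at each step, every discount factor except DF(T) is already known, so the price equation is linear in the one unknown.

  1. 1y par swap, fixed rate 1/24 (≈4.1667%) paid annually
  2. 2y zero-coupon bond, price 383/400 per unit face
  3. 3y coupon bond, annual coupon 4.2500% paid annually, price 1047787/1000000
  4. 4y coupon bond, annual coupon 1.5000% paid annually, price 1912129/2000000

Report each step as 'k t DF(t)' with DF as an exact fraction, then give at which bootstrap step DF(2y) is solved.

1 1 24/25
2 2 383/400
3 3 9269/10000
4 4 8999/10000
DF(2y) is solved at step 2

step 1 [1y] swap r/1=1/24: DF=(1 − 1/24·(0))/(1+1/24) = 24/25 ≈ 0.960000
step 2 [2y] zero: DF = P = 383/400 ≈ 0.957500
step 3 [3y] bond c/1=17/400: DF=(1047787/1000000 − 17/400·(0.960000+0.957500))/(1+17/400) = 9269/10000 ≈ 0.926900
step 4 [4y] bond c/1=3/200: DF=(1912129/2000000 − 3/200·(0.960000+0.957500+0.926900))/(1+3/200) = 8999/10000 ≈ 0.899900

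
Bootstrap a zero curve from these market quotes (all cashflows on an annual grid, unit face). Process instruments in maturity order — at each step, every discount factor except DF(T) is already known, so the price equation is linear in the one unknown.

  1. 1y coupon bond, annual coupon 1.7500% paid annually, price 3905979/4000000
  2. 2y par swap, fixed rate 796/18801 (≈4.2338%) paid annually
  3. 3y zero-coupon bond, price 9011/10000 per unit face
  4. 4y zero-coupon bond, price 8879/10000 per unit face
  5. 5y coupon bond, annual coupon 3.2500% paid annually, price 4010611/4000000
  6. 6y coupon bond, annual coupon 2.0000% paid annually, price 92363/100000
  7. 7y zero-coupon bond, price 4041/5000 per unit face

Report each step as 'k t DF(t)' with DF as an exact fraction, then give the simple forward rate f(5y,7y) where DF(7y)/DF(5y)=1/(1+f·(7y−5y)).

step 1 [1y] bond c/1=7/400: DF=(3905979/4000000 − 7/400·(0))/(1+7/400) = 9597/10000 ≈ 0.959700
step 2 [2y] swap r/1=796/18801: DF=(1 − 796/18801·(0.959700))/(1+796/18801) = 2301/2500 ≈ 0.920400
step 3 [3y] zero: DF = P = 9011/10000 ≈ 0.901100
step 4 [4y] zero: DF = P = 8879/10000 ≈ 0.887900
step 5 [5y] bond c/1=13/400: DF=(4010611/4000000 − 13/400·(0.959700+0.920400+0.901100+0.887900))/(1+13/400) = 2139/2500 ≈ 0.855600
step 6 [6y] bond c/1=1/50: DF=(92363/100000 − 1/50·(0.959700+0.920400+0.901100+0.887900+0.855600))/(1+1/50) = 1021/1250 ≈ 0.816800
step 7 [7y] zero: DF = P = 4041/5000 ≈ 0.808200

1 1 9597/10000
2 2 2301/2500
3 3 9011/10000
4 4 8879/10000
5 5 2139/2500
6 6 1021/1250
7 7 4041/5000
f(5y,7y) = ((2139/2500)/(4041/5000) − 1)/(2) = 79/2694 ≈ 2.9324%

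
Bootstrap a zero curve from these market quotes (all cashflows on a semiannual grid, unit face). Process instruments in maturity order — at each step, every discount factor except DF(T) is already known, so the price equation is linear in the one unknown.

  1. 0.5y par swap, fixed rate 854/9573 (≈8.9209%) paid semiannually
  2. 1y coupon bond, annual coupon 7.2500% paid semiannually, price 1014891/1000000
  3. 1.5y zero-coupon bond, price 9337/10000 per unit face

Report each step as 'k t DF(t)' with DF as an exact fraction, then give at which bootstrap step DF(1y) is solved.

step 1 [0.5y] swap r/2=427/9573: DF=(1 − 427/9573·(0))/(1+427/9573) = 9573/10000 ≈ 0.957300
step 2 [1y] bond c/2=29/800: DF=(1014891/1000000 − 29/800·(0.957300))/(1+29/800) = 9459/10000 ≈ 0.945900
step 3 [1.5y] zero: DF = P = 9337/10000 ≈ 0.933700

1 1/2 9573/10000
2 1 9459/10000
3 3/2 9337/10000
DF(1y) is solved at step 2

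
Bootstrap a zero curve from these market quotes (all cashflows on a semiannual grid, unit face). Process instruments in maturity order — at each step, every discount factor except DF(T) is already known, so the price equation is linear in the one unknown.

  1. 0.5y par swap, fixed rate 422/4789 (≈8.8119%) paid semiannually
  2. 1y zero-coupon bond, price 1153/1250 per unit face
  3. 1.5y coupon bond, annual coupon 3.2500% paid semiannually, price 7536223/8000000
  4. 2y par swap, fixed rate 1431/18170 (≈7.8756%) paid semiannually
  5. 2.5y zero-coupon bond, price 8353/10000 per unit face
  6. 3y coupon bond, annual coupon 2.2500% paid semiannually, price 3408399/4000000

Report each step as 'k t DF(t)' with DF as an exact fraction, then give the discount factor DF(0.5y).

step 1 [0.5y] swap r/2=211/4789: DF=(1 − 211/4789·(0))/(1+211/4789) = 4789/5000 ≈ 0.957800
step 2 [1y] zero: DF = P = 1153/1250 ≈ 0.922400
step 3 [1.5y] bond c/2=13/800: DF=(7536223/8000000 − 13/800·(0.957800+0.922400))/(1+13/800) = 8969/10000 ≈ 0.896900
step 4 [2y] swap r/2=1431/36340: DF=(1 − 1431/36340·(0.957800+0.922400+0.896900))/(1+1431/36340) = 8569/10000 ≈ 0.856900
step 5 [2.5y] zero: DF = P = 8353/10000 ≈ 0.835300
step 6 [3y] bond c/2=9/800: DF=(3408399/4000000 − 9/800·(0.957800+0.922400+0.896900+0.856900+0.835300))/(1+9/800) = 7929/10000 ≈ 0.792900

1 1/2 4789/5000
2 1 1153/1250
3 3/2 8969/10000
4 2 8569/10000
5 5/2 8353/10000
6 3 7929/10000
DF(0.5y) = 4789/5000 ≈ 0.957800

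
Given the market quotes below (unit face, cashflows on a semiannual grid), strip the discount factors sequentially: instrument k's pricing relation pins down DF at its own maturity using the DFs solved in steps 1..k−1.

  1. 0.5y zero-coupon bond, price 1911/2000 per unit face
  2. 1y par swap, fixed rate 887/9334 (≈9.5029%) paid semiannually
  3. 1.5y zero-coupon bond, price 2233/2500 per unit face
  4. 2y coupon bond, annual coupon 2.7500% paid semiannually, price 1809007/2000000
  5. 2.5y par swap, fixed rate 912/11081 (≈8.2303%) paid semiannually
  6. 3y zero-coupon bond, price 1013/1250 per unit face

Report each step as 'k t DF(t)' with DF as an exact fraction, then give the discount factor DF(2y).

1 1/2 1911/2000
2 1 9113/10000
3 3/2 2233/2500
4 2 2137/2500
5 5/2 511/625
6 3 1013/1250
DF(2y) = 2137/2500 ≈ 0.854800

step 1 [0.5y] zero: DF = P = 1911/2000 ≈ 0.955500
step 2 [1y] swap r/2=887/18668: DF=(1 − 887/18668·(0.955500))/(1+887/18668) = 9113/10000 ≈ 0.911300
step 3 [1.5y] zero: DF = P = 2233/2500 ≈ 0.893200
step 4 [2y] bond c/2=11/800: DF=(1809007/2000000 − 11/800·(0.955500+0.911300+0.893200))/(1+11/800) = 2137/2500 ≈ 0.854800
step 5 [2.5y] swap r/2=456/11081: DF=(1 − 456/11081·(0.955500+0.911300+0.893200+0.854800))/(1+456/11081) = 511/625 ≈ 0.817600
step 6 [3y] zero: DF = P = 1013/1250 ≈ 0.810400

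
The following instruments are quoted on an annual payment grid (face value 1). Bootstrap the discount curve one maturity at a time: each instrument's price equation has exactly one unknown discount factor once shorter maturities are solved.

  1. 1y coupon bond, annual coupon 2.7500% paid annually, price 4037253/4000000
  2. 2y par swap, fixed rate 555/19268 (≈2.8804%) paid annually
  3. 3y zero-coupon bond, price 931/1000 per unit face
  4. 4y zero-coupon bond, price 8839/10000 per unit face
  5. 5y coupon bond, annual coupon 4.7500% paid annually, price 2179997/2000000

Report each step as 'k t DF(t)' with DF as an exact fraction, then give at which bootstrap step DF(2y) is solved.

step 1 [1y] bond c/1=11/400: DF=(4037253/4000000 − 11/400·(0))/(1+11/400) = 9823/10000 ≈ 0.982300
step 2 [2y] swap r/1=555/19268: DF=(1 − 555/19268·(0.982300))/(1+555/19268) = 1889/2000 ≈ 0.944500
step 3 [3y] zero: DF = P = 931/1000 ≈ 0.931000
step 4 [4y] zero: DF = P = 8839/10000 ≈ 0.883900
step 5 [5y] bond c/1=19/400: DF=(2179997/2000000 − 19/400·(0.982300+0.944500+0.931000+0.883900))/(1+19/400) = 8709/10000 ≈ 0.870900

1 1 9823/10000
2 2 1889/2000
3 3 931/1000
4 4 8839/10000
5 5 8709/10000
DF(2y) is solved at step 2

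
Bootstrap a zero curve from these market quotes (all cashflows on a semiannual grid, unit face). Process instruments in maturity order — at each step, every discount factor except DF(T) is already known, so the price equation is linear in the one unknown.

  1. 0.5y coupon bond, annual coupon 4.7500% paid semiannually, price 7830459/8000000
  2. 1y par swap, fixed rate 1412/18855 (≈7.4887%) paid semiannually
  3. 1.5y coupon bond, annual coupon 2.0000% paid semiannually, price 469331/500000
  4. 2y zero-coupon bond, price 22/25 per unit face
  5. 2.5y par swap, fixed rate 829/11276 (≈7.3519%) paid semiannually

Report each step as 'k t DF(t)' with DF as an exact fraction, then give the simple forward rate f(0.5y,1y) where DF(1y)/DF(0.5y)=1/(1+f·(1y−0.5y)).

1 1/2 9561/10000
2 1 4647/5000
3 3/2 9107/10000
4 2 22/25
5 5/2 4171/5000
f(0.5y,1y) = ((9561/10000)/(4647/5000) − 1)/(1/2) = 89/1549 ≈ 5.7456%

step 1 [0.5y] bond c/2=19/800: DF=(7830459/8000000 − 19/800·(0))/(1+19/800) = 9561/10000 ≈ 0.956100
step 2 [1y] swap r/2=706/18855: DF=(1 − 706/18855·(0.956100))/(1+706/18855) = 4647/5000 ≈ 0.929400
step 3 [1.5y] bond c/2=1/100: DF=(469331/500000 − 1/100·(0.956100+0.929400))/(1+1/100) = 9107/10000 ≈ 0.910700
step 4 [2y] zero: DF = P = 22/25 ≈ 0.880000
step 5 [2.5y] swap r/2=829/22552: DF=(1 − 829/22552·(0.956100+0.929400+0.910700+0.880000))/(1+829/22552) = 4171/5000 ≈ 0.834200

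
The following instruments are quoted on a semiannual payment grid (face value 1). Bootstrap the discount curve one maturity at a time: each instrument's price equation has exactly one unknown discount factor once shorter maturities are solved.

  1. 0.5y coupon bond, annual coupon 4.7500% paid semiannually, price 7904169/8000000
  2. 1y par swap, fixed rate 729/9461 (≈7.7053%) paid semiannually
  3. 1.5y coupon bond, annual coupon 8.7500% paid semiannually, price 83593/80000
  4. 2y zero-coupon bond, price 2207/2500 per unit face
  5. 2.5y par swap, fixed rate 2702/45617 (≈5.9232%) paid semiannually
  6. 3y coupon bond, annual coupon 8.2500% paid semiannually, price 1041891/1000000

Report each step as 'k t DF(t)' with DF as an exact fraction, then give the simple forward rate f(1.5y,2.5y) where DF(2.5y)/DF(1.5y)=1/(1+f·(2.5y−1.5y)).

1 1/2 9651/10000
2 1 9271/10000
3 3/2 4609/5000
4 2 2207/2500
5 5/2 8649/10000
6 3 8199/10000
f(1.5y,2.5y) = ((4609/5000)/(8649/10000) − 1)/(1) = 569/8649 ≈ 6.5788%

step 1 [0.5y] bond c/2=19/800: DF=(7904169/8000000 − 19/800·(0))/(1+19/800) = 9651/10000 ≈ 0.965100
step 2 [1y] swap r/2=729/18922: DF=(1 − 729/18922·(0.965100))/(1+729/18922) = 9271/10000 ≈ 0.927100
step 3 [1.5y] bond c/2=7/160: DF=(83593/80000 − 7/160·(0.965100+0.927100))/(1+7/160) = 4609/5000 ≈ 0.921800
step 4 [2y] zero: DF = P = 2207/2500 ≈ 0.882800
step 5 [2.5y] swap r/2=1351/45617: DF=(1 − 1351/45617·(0.965100+0.927100+0.921800+0.882800))/(1+1351/45617) = 8649/10000 ≈ 0.864900
step 6 [3y] bond c/2=33/800: DF=(1041891/1000000 − 33/800·(0.965100+0.927100+0.921800+0.882800+0.864900))/(1+33/800) = 8199/10000 ≈ 0.819900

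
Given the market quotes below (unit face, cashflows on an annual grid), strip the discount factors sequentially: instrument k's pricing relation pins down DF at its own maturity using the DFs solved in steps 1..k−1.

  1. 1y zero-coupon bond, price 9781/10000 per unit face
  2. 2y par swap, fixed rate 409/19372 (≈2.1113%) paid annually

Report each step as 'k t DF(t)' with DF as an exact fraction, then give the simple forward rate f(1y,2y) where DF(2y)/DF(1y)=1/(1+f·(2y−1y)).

1 1 9781/10000
2 2 9591/10000
f(1y,2y) = ((9781/10000)/(9591/10000) − 1)/(1) = 190/9591 ≈ 1.9810%

step 1 [1y] zero: DF = P = 9781/10000 ≈ 0.978100
step 2 [2y] swap r/1=409/19372: DF=(1 − 409/19372·(0.978100))/(1+409/19372) = 9591/10000 ≈ 0.959100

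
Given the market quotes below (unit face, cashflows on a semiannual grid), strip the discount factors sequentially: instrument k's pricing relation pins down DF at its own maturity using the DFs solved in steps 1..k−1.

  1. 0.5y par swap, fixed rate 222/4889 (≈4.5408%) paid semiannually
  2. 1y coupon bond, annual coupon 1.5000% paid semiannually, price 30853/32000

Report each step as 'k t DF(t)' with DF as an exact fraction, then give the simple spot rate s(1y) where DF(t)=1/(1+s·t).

1 1/2 4889/5000
2 1 9497/10000
s(1y) = (1/(9497/10000) − 1)/(1) = 503/9497 ≈ 5.2964%

step 1 [0.5y] swap r/2=111/4889: DF=(1 − 111/4889·(0))/(1+111/4889) = 4889/5000 ≈ 0.977800
step 2 [1y] bond c/2=3/400: DF=(30853/32000 − 3/400·(0.977800))/(1+3/400) = 9497/10000 ≈ 0.949700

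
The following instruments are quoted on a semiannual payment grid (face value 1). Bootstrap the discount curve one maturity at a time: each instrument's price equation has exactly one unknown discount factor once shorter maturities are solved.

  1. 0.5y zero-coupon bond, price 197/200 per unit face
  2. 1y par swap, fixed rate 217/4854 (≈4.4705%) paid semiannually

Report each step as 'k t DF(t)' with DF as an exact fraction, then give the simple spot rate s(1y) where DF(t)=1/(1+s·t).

step 1 [0.5y] zero: DF = P = 197/200 ≈ 0.985000
step 2 [1y] swap r/2=217/9708: DF=(1 − 217/9708·(0.985000))/(1+217/9708) = 4783/5000 ≈ 0.956600

1 1/2 197/200
2 1 4783/5000
s(1y) = (1/(4783/5000) − 1)/(1) = 217/4783 ≈ 4.5369%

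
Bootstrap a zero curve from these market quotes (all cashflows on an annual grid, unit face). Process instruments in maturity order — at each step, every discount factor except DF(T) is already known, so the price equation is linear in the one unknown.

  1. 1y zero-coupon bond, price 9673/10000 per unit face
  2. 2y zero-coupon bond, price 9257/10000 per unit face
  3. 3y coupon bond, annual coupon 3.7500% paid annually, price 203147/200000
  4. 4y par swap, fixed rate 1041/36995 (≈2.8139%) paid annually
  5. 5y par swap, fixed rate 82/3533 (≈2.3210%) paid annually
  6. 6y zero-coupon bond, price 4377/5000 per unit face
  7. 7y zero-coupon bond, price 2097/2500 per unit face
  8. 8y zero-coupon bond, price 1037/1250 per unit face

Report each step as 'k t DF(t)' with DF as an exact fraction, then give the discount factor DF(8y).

1 1 9673/10000
2 2 9257/10000
3 3 4553/5000
4 4 8959/10000
5 5 4467/5000
6 6 4377/5000
7 7 2097/2500
8 8 1037/1250
DF(8y) = 1037/1250 ≈ 0.829600

step 1 [1y] zero: DF = P = 9673/10000 ≈ 0.967300
step 2 [2y] zero: DF = P = 9257/10000 ≈ 0.925700
step 3 [3y] bond c/1=3/80: DF=(203147/200000 − 3/80·(0.967300+0.925700))/(1+3/80) = 4553/5000 ≈ 0.910600
step 4 [4y] swap r/1=1041/36995: DF=(1 − 1041/36995·(0.967300+0.925700+0.910600))/(1+1041/36995) = 8959/10000 ≈ 0.895900
step 5 [5y] swap r/1=82/3533: DF=(1 − 82/3533·(0.967300+0.925700+0.910600+0.895900))/(1+82/3533) = 4467/5000 ≈ 0.893400
step 6 [6y] zero: DF = P = 4377/5000 ≈ 0.875400
step 7 [7y] zero: DF = P = 2097/2500 ≈ 0.838800
step 8 [8y] zero: DF = P = 1037/1250 ≈ 0.829600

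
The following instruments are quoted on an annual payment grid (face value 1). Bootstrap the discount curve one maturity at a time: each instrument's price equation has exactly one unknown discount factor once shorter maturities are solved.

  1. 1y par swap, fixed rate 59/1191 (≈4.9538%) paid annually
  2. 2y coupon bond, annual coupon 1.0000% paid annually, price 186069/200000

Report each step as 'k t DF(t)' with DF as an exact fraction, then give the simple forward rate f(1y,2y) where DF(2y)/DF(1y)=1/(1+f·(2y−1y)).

1 1 1191/1250
2 2 9117/10000
f(1y,2y) = ((1191/1250)/(9117/10000) − 1)/(1) = 137/3039 ≈ 4.5081%

step 1 [1y] swap r/1=59/1191: DF=(1 − 59/1191·(0))/(1+59/1191) = 1191/1250 ≈ 0.952800
step 2 [2y] bond c/1=1/100: DF=(186069/200000 − 1/100·(0.952800))/(1+1/100) = 9117/10000 ≈ 0.911700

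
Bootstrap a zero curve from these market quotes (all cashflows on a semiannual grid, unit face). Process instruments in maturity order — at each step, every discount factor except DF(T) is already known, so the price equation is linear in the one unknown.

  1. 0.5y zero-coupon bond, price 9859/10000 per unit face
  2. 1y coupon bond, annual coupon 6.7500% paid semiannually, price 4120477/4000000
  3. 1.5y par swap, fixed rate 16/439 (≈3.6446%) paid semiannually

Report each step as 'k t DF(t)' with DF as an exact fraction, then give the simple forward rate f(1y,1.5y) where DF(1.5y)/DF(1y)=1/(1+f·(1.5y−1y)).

step 1 [0.5y] zero: DF = P = 9859/10000 ≈ 0.985900
step 2 [1y] bond c/2=27/800: DF=(4120477/4000000 − 27/800·(0.985900))/(1+27/800) = 9643/10000 ≈ 0.964300
step 3 [1.5y] swap r/2=8/439: DF=(1 − 8/439·(0.985900+0.964300))/(1+8/439) = 592/625 ≈ 0.947200

1 1/2 9859/10000
2 1 9643/10000
3 3/2 592/625
f(1y,1.5y) = ((9643/10000)/(592/625) − 1)/(1/2) = 171/4736 ≈ 3.6106%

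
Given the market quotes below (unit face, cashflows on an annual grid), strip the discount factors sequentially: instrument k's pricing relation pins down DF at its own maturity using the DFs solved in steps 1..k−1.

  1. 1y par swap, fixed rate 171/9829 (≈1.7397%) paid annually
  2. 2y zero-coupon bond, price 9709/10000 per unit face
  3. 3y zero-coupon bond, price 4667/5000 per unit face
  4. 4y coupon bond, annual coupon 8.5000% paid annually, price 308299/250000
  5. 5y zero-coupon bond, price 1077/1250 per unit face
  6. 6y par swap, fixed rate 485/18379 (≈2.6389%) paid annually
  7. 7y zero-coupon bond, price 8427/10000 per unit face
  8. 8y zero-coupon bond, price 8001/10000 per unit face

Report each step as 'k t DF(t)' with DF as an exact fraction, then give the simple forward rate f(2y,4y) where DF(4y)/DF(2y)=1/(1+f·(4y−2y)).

1 1 9829/10000
2 2 9709/10000
3 3 4667/5000
4 4 569/625
5 5 1077/1250
6 6 1709/2000
7 7 8427/10000
8 8 8001/10000
f(2y,4y) = ((9709/10000)/(569/625) − 1)/(2) = 605/18208 ≈ 3.3227%

step 1 [1y] swap r/1=171/9829: DF=(1 − 171/9829·(0))/(1+171/9829) = 9829/10000 ≈ 0.982900
step 2 [2y] zero: DF = P = 9709/10000 ≈ 0.970900
step 3 [3y] zero: DF = P = 4667/5000 ≈ 0.933400
step 4 [4y] bond c/1=17/200: DF=(308299/250000 − 17/200·(0.982900+0.970900+0.933400))/(1+17/200) = 569/625 ≈ 0.910400
step 5 [5y] zero: DF = P = 1077/1250 ≈ 0.861600
step 6 [6y] swap r/1=485/18379: DF=(1 − 485/18379·(0.982900+0.970900+0.933400+0.910400+0.861600))/(1+485/18379) = 1709/2000 ≈ 0.854500
step 7 [7y] zero: DF = P = 8427/10000 ≈ 0.842700
step 8 [8y] zero: DF = P = 8001/10000 ≈ 0.800100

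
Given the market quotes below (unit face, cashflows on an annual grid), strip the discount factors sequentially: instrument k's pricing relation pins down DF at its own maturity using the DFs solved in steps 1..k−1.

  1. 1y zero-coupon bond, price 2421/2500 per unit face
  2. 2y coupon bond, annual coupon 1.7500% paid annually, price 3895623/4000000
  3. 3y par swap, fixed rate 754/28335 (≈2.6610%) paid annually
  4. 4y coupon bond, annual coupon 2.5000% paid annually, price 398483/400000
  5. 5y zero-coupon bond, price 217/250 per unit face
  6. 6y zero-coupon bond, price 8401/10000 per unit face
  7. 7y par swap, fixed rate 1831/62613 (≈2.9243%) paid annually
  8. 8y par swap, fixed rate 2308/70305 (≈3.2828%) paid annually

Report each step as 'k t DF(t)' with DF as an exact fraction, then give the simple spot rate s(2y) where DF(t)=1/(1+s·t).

step 1 [1y] zero: DF = P = 2421/2500 ≈ 0.968400
step 2 [2y] bond c/1=7/400: DF=(3895623/4000000 − 7/400·(0.968400))/(1+7/400) = 1881/2000 ≈ 0.940500
step 3 [3y] swap r/1=754/28335: DF=(1 − 754/28335·(0.968400+0.940500))/(1+754/28335) = 4623/5000 ≈ 0.924600
step 4 [4y] bond c/1=1/40: DF=(398483/400000 − 1/40·(0.968400+0.940500+0.924600))/(1+1/40) = 2257/2500 ≈ 0.902800
step 5 [5y] zero: DF = P = 217/250 ≈ 0.868000
step 6 [6y] zero: DF = P = 8401/10000 ≈ 0.840100
step 7 [7y] swap r/1=1831/62613: DF=(1 − 1831/62613·(0.968400+0.940500+0.924600+0.902800+0.868000+0.840100))/(1+1831/62613) = 8169/10000 ≈ 0.816900
step 8 [8y] swap r/1=2308/70305: DF=(1 − 2308/70305·(0.968400+0.940500+0.924600+0.902800+0.868000+0.840100+0.816900))/(1+2308/70305) = 1923/2500 ≈ 0.769200

1 1 2421/2500
2 2 1881/2000
3 3 4623/5000
4 4 2257/2500
5 5 217/250
6 6 8401/10000
7 7 8169/10000
8 8 1923/2500
s(2y) = (1/(1881/2000) − 1)/(2) = 119/3762 ≈ 3.1632%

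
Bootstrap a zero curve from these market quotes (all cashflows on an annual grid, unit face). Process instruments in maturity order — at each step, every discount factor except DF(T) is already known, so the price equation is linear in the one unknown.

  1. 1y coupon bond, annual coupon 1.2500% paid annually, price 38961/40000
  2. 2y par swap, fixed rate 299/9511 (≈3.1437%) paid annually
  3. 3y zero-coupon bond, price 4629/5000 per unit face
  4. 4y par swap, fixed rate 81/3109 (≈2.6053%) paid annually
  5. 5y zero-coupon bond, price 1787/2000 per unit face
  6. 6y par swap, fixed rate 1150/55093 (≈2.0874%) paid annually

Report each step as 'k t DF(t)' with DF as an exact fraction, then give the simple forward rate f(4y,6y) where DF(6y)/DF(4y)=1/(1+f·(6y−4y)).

1 1 481/500
2 2 4701/5000
3 3 4629/5000
4 4 2257/2500
5 5 1787/2000
6 6 177/200
f(4y,6y) = ((2257/2500)/(177/200) − 1)/(2) = 89/8850 ≈ 1.0056%

step 1 [1y] bond c/1=1/80: DF=(38961/40000 − 1/80·(0))/(1+1/80) = 481/500 ≈ 0.962000
step 2 [2y] swap r/1=299/9511: DF=(1 − 299/9511·(0.962000))/(1+299/9511) = 4701/5000 ≈ 0.940200
step 3 [3y] zero: DF = P = 4629/5000 ≈ 0.925800
step 4 [4y] swap r/1=81/3109: DF=(1 − 81/3109·(0.962000+0.940200+0.925800))/(1+81/3109) = 2257/2500 ≈ 0.902800
step 5 [5y] zero: DF = P = 1787/2000 ≈ 0.893500
step 6 [6y] swap r/1=1150/55093: DF=(1 − 1150/55093·(0.962000+0.940200+0.925800+0.902800+0.893500))/(1+1150/55093) = 177/200 ≈ 0.885000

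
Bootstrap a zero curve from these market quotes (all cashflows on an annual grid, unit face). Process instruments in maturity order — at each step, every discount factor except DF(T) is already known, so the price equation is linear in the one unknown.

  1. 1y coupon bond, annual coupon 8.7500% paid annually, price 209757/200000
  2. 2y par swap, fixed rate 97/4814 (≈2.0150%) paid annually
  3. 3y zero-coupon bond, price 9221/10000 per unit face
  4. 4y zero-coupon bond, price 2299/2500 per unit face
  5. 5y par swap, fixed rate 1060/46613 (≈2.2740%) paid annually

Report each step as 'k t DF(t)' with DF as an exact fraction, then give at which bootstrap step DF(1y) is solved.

step 1 [1y] bond c/1=7/80: DF=(209757/200000 − 7/80·(0))/(1+7/80) = 2411/2500 ≈ 0.964400
step 2 [2y] swap r/1=97/4814: DF=(1 − 97/4814·(0.964400))/(1+97/4814) = 2403/2500 ≈ 0.961200
step 3 [3y] zero: DF = P = 9221/10000 ≈ 0.922100
step 4 [4y] zero: DF = P = 2299/2500 ≈ 0.919600
step 5 [5y] swap r/1=1060/46613: DF=(1 − 1060/46613·(0.964400+0.961200+0.922100+0.919600))/(1+1060/46613) = 447/500 ≈ 0.894000

1 1 2411/2500
2 2 2403/2500
3 3 9221/10000
4 4 2299/2500
5 5 447/500
DF(1y) is solved at step 1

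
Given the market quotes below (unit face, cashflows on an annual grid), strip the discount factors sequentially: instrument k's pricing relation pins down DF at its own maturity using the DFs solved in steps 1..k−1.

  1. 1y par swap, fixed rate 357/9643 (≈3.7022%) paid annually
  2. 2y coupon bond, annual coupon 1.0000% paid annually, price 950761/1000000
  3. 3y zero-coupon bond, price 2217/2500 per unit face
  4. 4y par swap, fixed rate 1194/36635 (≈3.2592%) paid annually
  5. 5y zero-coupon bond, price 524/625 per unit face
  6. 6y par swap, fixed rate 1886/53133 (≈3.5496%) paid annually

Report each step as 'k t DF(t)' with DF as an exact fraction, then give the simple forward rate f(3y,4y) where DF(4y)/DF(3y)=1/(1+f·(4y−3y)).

step 1 [1y] swap r/1=357/9643: DF=(1 − 357/9643·(0))/(1+357/9643) = 9643/10000 ≈ 0.964300
step 2 [2y] bond c/1=1/100: DF=(950761/1000000 − 1/100·(0.964300))/(1+1/100) = 4659/5000 ≈ 0.931800
step 3 [3y] zero: DF = P = 2217/2500 ≈ 0.886800
step 4 [4y] swap r/1=1194/36635: DF=(1 − 1194/36635·(0.964300+0.931800+0.886800))/(1+1194/36635) = 4403/5000 ≈ 0.880600
step 5 [5y] zero: DF = P = 524/625 ≈ 0.838400
step 6 [6y] swap r/1=1886/53133: DF=(1 − 1886/53133·(0.964300+0.931800+0.886800+0.880600+0.838400))/(1+1886/53133) = 4057/5000 ≈ 0.811400

1 1 9643/10000
2 2 4659/5000
3 3 2217/2500
4 4 4403/5000
5 5 524/625
6 6 4057/5000
f(3y,4y) = ((2217/2500)/(4403/5000) − 1)/(1) = 31/4403 ≈ 0.7041%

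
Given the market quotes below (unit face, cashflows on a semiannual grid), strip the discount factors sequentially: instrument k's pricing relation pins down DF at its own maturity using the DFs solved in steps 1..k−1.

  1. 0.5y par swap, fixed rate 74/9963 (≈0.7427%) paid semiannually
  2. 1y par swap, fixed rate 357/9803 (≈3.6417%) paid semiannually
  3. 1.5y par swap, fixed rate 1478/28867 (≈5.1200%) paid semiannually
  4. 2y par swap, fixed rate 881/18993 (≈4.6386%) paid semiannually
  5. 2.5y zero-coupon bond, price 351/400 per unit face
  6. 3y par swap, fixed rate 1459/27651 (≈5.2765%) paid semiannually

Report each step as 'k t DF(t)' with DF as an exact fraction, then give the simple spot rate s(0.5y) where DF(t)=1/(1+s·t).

1 1/2 9963/10000
2 1 9643/10000
3 3/2 9261/10000
4 2 9119/10000
5 5/2 351/400
6 3 8541/10000
s(0.5y) = (1/(9963/10000) − 1)/(1/2) = 74/9963 ≈ 0.7427%

step 1 [0.5y] swap r/2=37/9963: DF=(1 − 37/9963·(0))/(1+37/9963) = 9963/10000 ≈ 0.996300
step 2 [1y] swap r/2=357/19606: DF=(1 − 357/19606·(0.996300))/(1+357/19606) = 9643/10000 ≈ 0.964300
step 3 [1.5y] swap r/2=739/28867: DF=(1 − 739/28867·(0.996300+0.964300))/(1+739/28867) = 9261/10000 ≈ 0.926100
step 4 [2y] swap r/2=881/37986: DF=(1 − 881/37986·(0.996300+0.964300+0.926100))/(1+881/37986) = 9119/10000 ≈ 0.911900
step 5 [2.5y] zero: DF = P = 351/400 ≈ 0.877500
step 6 [3y] swap r/2=1459/55302: DF=(1 − 1459/55302·(0.996300+0.964300+0.926100+0.911900+0.877500))/(1+1459/55302) = 8541/10000 ≈ 0.854100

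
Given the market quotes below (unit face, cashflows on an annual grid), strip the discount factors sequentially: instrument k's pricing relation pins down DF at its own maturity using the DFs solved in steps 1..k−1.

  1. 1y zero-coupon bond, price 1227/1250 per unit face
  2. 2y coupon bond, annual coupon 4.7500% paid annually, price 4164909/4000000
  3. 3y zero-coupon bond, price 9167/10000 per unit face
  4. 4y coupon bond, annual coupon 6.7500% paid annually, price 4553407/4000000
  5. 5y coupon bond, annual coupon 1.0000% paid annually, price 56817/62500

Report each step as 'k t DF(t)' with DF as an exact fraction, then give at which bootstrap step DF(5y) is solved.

step 1 [1y] zero: DF = P = 1227/1250 ≈ 0.981600
step 2 [2y] bond c/1=19/400: DF=(4164909/4000000 − 19/400·(0.981600))/(1+19/400) = 1899/2000 ≈ 0.949500
step 3 [3y] zero: DF = P = 9167/10000 ≈ 0.916700
step 4 [4y] bond c/1=27/400: DF=(4553407/4000000 − 27/400·(0.981600+0.949500+0.916700))/(1+27/400) = 8863/10000 ≈ 0.886300
step 5 [5y] bond c/1=1/100: DF=(56817/62500 − 1/100·(0.981600+0.949500+0.916700+0.886300))/(1+1/100) = 8631/10000 ≈ 0.863100

1 1 1227/1250
2 2 1899/2000
3 3 9167/10000
4 4 8863/10000
5 5 8631/10000
DF(5y) is solved at step 5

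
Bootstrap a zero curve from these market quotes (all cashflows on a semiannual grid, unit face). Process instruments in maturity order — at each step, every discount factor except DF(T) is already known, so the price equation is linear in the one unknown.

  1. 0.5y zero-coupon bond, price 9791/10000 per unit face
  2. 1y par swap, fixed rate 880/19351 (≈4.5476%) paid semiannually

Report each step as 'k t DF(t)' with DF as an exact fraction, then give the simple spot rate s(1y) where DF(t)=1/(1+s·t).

1 1/2 9791/10000
2 1 239/250
s(1y) = (1/(239/250) − 1)/(1) = 11/239 ≈ 4.6025%

step 1 [0.5y] zero: DF = P = 9791/10000 ≈ 0.979100
step 2 [1y] swap r/2=440/19351: DF=(1 − 440/19351·(0.979100))/(1+440/19351) = 239/250 ≈ 0.956000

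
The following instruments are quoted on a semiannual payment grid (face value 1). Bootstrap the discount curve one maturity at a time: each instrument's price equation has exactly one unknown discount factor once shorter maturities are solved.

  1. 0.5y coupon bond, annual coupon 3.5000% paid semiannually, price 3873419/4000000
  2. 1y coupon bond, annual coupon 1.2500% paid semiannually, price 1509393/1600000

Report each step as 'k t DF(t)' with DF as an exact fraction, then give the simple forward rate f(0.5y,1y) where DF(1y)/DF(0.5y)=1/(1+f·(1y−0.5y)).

step 1 [0.5y] bond c/2=7/400: DF=(3873419/4000000 − 7/400·(0))/(1+7/400) = 9517/10000 ≈ 0.951700
step 2 [1y] bond c/2=1/160: DF=(1509393/1600000 − 1/160·(0.951700))/(1+1/160) = 2329/2500 ≈ 0.931600

1 1/2 9517/10000
2 1 2329/2500
f(0.5y,1y) = ((9517/10000)/(2329/2500) − 1)/(1/2) = 201/4658 ≈ 4.3152%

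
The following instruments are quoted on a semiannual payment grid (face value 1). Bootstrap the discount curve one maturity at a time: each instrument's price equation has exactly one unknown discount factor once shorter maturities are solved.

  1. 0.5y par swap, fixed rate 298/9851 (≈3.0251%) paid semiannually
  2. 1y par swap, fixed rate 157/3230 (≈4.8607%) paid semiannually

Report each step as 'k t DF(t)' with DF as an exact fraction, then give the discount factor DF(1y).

1 1/2 9851/10000
2 1 9529/10000
DF(1y) = 9529/10000 ≈ 0.952900

step 1 [0.5y] swap r/2=149/9851: DF=(1 − 149/9851·(0))/(1+149/9851) = 9851/10000 ≈ 0.985100
step 2 [1y] swap r/2=157/6460: DF=(1 − 157/6460·(0.985100))/(1+157/6460) = 9529/10000 ≈ 0.952900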